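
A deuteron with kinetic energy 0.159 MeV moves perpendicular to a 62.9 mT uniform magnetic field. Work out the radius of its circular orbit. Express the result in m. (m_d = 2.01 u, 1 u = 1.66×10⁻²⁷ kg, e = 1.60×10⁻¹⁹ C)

Convert the energy: K = 0.159 MeV = 2.54×10^-14 J.
v = √(2K/m) = √(2·2.54×10^-14/3.34×10^-27) = 3.91×10^6 m/s.
r = mv/(qB) = (3.34×10^-27)(3.91×10^6) / [(1×1.60×10^-19)(0.0629)] = 1.29 m.

r ≈ 1.29 m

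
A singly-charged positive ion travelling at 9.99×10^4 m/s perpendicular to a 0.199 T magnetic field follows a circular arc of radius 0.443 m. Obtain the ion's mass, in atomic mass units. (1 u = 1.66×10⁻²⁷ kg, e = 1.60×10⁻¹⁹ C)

m ≈ 85.1 u

qvB = mv²/r ⇒ m = qBr/v.
m = (1×1.60×10^-19)(0.199)(0.443) / (9.99×10^4) = 1.41×10^-25 kg = 85.1 u.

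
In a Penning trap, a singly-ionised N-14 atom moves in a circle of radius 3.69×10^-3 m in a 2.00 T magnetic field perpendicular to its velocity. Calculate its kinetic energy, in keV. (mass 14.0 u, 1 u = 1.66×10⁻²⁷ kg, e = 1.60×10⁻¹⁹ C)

v = qBr/m = (1×1.60×10^-19)(2.00)(3.69×10^-3) / (2.32×10^-26) = 5.08×10^4 m/s.
K = ½mv² = 0.5·(2.32×10^-26)·(5.08×10^4)² = 3.00×10^-17 J = 0.187 keV.

K ≈ 0.187 keV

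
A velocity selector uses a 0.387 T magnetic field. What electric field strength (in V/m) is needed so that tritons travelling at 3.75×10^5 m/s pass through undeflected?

E ≈ 1.45×10^5 V/m

qE = qvB ⇒ E = vB = (3.75×10^5)(0.387) = 1.45×10^5 V/m.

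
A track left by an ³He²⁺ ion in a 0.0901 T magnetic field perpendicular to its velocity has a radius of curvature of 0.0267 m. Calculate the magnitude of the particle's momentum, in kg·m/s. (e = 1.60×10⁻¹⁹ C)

p ≈ 7.70×10^-22 kg·m/s

Since qvB = mv²/r, the momentum p = mv = qBr.
p = (2×1.60×10^-19)(0.0901)(0.0267) = 7.70×10^-22 kg·m/s.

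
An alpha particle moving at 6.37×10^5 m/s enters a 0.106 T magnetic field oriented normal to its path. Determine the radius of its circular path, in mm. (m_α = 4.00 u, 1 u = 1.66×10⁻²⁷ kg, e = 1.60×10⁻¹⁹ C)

The magnetic force provides the centripetal force: qvB = mv²/r, so r = mv/(qB).
r = (6.64×10^-27 kg)(6.37×10^5 m/s) / [(2×1.60×10^-19 C)(0.106 T)] = 0.125 m.

r ≈ 125 mm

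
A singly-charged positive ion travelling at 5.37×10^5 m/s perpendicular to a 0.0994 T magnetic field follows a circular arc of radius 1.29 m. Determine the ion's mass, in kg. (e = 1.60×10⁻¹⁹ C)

qvB = mv²/r ⇒ m = qBr/v.
m = (1×1.60×10^-19)(0.0994)(1.29) / (5.37×10^5) = 3.82×10^-26 kg.

m ≈ 3.82×10^-26 kg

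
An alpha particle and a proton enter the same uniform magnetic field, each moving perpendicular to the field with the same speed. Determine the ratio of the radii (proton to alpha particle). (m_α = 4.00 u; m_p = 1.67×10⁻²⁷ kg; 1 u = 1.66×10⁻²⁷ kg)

r = mv/(qB) ⇒ at equal v, r ∝ m/q.
r_{proton}/r_{alpha particle} = 0.503.

ratio ≈ 0.503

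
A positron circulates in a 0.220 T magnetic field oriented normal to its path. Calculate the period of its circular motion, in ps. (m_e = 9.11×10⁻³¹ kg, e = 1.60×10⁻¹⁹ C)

T ≈ 163 ps

The cyclotron period is independent of speed: T = 2πm/(qB).
T = 2π(9.11×10^-31) / [(1×1.60×10^-19)(0.220)] = 1.63×10^-10 s.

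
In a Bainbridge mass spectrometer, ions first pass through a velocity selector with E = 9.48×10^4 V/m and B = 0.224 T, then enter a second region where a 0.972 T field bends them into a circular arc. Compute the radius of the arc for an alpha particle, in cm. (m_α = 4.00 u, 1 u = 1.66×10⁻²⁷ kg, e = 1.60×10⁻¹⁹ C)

The selector passes v = E/B = 9.48×10^4/0.224 = 4.23×10^5 m/s.
In the deflection region, r = mv/(qB₂) = (6.64×10^-27)(4.23×10^5) / [(2×1.60×10^-19)(0.972)] = 9.03×10^-3 m.

r ≈ 0.903 cm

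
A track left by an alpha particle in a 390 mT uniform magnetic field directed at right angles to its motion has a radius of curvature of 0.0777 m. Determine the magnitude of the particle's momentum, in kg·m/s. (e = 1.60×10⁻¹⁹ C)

p ≈ 9.70×10^-21 kg·m/s

Since qvB = mv²/r, the momentum p = mv = qBr.
p = (2×1.60×10^-19)(0.390)(0.0777) = 9.70×10^-21 kg·m/s.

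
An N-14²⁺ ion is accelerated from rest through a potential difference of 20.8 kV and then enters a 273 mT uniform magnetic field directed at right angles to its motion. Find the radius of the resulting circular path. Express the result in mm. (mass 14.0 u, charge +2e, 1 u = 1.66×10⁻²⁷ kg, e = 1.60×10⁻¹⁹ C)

The kinetic energy gained is K = qV = (2×1.60×10^-19)(2.08×10^4) = 6.66×10^-15 J.
v = √(2K/m) = 7.57×10^5 m/s.
r = mv/(qB) = (2.32×10^-26)(7.57×10^5) / [(2×1.60×10^-19)(0.273)] = 0.201 m.

r ≈ 201 mm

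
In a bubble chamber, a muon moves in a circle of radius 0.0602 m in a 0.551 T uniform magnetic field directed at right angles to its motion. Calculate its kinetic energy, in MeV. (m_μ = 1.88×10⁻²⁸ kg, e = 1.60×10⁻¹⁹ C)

K ≈ 0.468 MeV

v = qBr/m = (1×1.60×10^-19)(0.551)(0.0602) / (1.88×10^-28) = 2.82×10^7 m/s.
K = ½mv² = 0.5·(1.88×10^-28)·(2.82×10^7)² = 7.49×10^-14 J = 0.468 MeV.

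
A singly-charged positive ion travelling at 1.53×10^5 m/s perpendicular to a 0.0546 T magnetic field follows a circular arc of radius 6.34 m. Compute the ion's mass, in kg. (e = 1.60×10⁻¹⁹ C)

qvB = mv²/r ⇒ m = qBr/v.
m = (1×1.60×10^-19)(0.0546)(6.34) / (1.53×10^5) = 3.62×10^-25 kg.

m ≈ 3.62×10^-25 kg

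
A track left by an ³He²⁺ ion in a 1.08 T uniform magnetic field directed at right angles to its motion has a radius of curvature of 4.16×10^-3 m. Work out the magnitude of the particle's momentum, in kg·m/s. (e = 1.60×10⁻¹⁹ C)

Since qvB = mv²/r, the momentum p = mv = qBr.
p = (2×1.60×10^-19)(1.08)(4.16×10^-3) = 1.44×10^-21 kg·m/s.

p ≈ 1.44×10^-21 kg·m/s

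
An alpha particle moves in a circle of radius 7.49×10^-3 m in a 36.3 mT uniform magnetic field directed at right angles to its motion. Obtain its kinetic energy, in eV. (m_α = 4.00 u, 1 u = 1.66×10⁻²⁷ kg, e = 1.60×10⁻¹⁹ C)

K ≈ 3.56 eV

v = qBr/m = (2×1.60×10^-19)(0.0363)(7.49×10^-3) / (6.64×10^-27) = 1.31×10^4 m/s.
K = ½mv² = 0.5·(6.64×10^-27)·(1.31×10^4)² = 5.70×10^-19 J = 3.56 eV.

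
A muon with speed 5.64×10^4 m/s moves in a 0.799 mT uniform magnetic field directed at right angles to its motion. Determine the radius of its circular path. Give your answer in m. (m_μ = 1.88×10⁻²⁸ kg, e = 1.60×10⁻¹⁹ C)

r ≈ 0.0829 m

The magnetic force provides the centripetal force: qvB = mv²/r, so r = mv/(qB).
r = (1.88×10^-28 kg)(5.64×10^4 m/s) / [(1×1.60×10^-19 C)(7.99×10^-4 T)] = 0.0829 m.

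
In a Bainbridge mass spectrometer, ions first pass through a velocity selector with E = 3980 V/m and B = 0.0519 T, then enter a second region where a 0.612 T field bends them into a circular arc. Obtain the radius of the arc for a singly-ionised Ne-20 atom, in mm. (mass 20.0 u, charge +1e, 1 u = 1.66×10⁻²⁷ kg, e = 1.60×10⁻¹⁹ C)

The selector passes v = E/B = 3980/0.0519 = 7.67×10^4 m/s.
In the deflection region, r = mv/(qB₂) = (3.32×10^-26)(7.67×10^4) / [(1×1.60×10^-19)(0.612)] = 0.0260 m.

r ≈ 26.0 mm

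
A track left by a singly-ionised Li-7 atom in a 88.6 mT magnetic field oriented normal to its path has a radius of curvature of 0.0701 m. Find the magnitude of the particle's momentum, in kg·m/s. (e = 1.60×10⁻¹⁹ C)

p ≈ 9.94×10^-22 kg·m/s

Since qvB = mv²/r, the momentum p = mv = qBr.
p = (1×1.60×10^-19)(0.0886)(0.0701) = 9.94×10^-22 kg·m/s.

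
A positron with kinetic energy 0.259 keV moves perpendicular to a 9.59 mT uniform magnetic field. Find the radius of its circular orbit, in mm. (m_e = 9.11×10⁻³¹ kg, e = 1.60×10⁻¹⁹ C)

Convert the energy: K = 0.259 keV = 4.14×10^-17 J.
v = √(2K/m) = √(2·4.14×10^-17/9.11×10^-31) = 9.54×10^6 m/s.
r = mv/(qB) = (9.11×10^-31)(9.54×10^6) / [(1×1.60×10^-19)(9.59×10^-3)] = 5.66×10^-3 m.

r ≈ 5.66 mm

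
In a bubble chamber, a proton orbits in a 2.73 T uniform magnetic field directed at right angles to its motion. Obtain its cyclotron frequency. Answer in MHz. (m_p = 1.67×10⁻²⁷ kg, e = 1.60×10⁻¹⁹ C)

f ≈ 41.6 MHz

f = qB/(2πm) = (1×1.60×10^-19)(2.73) / [2π(1.67×10^-27)] = 4.16×10^7 Hz.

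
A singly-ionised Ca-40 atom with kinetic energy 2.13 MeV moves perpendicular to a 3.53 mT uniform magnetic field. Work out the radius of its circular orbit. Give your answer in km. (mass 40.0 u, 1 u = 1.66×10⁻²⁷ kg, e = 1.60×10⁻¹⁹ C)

r ≈ 0.377 km

Convert the energy: K = 2.13 MeV = 3.41×10^-13 J.
v = √(2K/m) = √(2·3.41×10^-13/6.64×10^-26) = 3.20×10^6 m/s.
r = mv/(qB) = (6.64×10^-26)(3.20×10^6) / [(1×1.60×10^-19)(3.53×10^-3)] = 377 m.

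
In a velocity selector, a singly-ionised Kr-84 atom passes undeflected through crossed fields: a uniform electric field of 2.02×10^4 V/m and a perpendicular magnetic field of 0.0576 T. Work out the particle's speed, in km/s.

v ≈ 351 km/s

For zero net force, qE = qvB, so v = E/B.
v = (2.02×10^4) / (0.0576) = 3.51×10^5 m/s.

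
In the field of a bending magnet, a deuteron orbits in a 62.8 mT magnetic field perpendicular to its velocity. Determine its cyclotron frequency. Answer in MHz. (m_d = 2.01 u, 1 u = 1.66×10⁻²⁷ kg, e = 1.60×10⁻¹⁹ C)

f ≈ 0.479 MHz

f = qB/(2πm) = (1×1.60×10^-19)(0.0628) / [2π(3.34×10^-27)] = 4.79×10^5 Hz.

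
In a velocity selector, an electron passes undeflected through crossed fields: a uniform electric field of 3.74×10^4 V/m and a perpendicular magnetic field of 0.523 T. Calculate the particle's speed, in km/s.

For zero net force, qE = qvB, so v = E/B.
v = (3.74×10^4) / (0.523) = 7.15×10^4 m/s.

v ≈ 71.5 km/s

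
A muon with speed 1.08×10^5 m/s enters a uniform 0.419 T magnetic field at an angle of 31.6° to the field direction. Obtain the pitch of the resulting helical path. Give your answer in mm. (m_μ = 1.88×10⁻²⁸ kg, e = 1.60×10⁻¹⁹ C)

pitch ≈ 1.62 mm

The velocity component along B is v∥ = v cos31.6° = 9.20×10^4 m/s.
The cyclotron period T = 2πm/(qB) = 1.76×10^-8 s is set by m, q, B alone.
Pitch = v∥·T = (9.20×10^4)(1.76×10^-8) = 1.62×10^-3 m.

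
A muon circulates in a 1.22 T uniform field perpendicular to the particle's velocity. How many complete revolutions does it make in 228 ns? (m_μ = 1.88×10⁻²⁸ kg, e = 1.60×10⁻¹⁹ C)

T = 2πm/(qB) = 2π(1.88×10^-28) / [(1×1.60×10^-19)(1.22)] = 6.0514×10^-9 s.
N = t/T = 2.28×10^-7 / 6.0514×10^-9 ≈ 37.68, so 37 complete revolutions.

N = 37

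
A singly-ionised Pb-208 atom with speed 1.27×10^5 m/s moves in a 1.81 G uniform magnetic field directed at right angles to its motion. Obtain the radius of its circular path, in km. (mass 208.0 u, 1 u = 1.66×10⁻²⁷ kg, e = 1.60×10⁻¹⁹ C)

The magnetic force provides the centripetal force: qvB = mv²/r, so r = mv/(qB).
r = (3.45×10^-25 kg)(1.27×10^5 m/s) / [(1×1.60×10^-19 C)(1.81×10^-4 T)] = 1510 m.

r ≈ 1.51 km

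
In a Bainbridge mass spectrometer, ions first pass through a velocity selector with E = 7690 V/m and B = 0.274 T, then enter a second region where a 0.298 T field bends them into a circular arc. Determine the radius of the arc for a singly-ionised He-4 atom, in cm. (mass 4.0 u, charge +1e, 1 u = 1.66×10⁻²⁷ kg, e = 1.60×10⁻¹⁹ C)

r ≈ 0.391 cm

The selector passes v = E/B = 7690/0.274 = 2.81×10^4 m/s.
In the deflection region, r = mv/(qB₂) = (6.64×10^-27)(2.81×10^4) / [(1×1.60×10^-19)(0.298)] = 3.91×10^-3 m.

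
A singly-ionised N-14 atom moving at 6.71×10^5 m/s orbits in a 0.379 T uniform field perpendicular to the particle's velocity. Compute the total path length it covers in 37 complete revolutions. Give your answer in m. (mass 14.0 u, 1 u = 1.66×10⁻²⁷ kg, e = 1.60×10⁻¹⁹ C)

r = mv/(qB) = 0.257 m, so one revolution covers 2πr = 1.62 m.
In 37 revolutions: L = 37·2πr = 59.8 m.

L ≈ 59.8 m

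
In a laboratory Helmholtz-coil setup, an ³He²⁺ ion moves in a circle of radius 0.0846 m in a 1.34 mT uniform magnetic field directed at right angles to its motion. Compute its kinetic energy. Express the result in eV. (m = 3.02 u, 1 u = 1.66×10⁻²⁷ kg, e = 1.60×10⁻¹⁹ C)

K ≈ 0.820 eV

v = qBr/m = (2×1.60×10^-19)(1.34×10^-3)(0.0846) / (5.01×10^-27) = 7240 m/s.
K = ½mv² = 0.5·(5.01×10^-27)·(7240)² = 1.31×10^-19 J = 0.820 eV.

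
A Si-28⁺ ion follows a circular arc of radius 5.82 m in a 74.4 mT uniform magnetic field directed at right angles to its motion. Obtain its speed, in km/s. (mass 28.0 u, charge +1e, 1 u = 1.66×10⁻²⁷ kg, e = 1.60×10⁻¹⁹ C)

From qvB = mv²/r, v = qBr/m.
v = (1×1.60×10^-19)(0.0744)(5.82) / (4.65×10^-26) = 1.49×10^6 m/s.

v ≈ 1490 km/s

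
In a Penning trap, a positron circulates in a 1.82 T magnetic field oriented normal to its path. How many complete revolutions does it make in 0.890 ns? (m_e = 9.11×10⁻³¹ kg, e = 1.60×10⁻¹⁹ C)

N = 45

T = 2πm/(qB) = 2π(9.11×10^-31) / [(1×1.60×10^-19)(1.82)] = 1.9657×10^-11 s.
N = t/T = 8.90×10^-10 / 1.9657×10^-11 ≈ 45.28, so 45 complete revolutions.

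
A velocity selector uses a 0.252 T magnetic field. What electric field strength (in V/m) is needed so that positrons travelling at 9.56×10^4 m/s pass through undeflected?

E ≈ 2.41×10^4 V/m

qE = qvB ⇒ E = vB = (9.56×10^4)(0.252) = 2.41×10^4 V/m.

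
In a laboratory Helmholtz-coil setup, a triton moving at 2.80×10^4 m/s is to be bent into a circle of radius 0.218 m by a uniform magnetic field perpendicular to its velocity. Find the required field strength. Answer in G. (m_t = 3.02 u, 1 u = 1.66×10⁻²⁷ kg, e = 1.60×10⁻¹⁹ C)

qvB = mv²/r gives B = mv/(qr).
B = (5.01×10^-27)(2.80×10^4) / [(1×1.60×10^-19)(0.218)] = 4.02×10^-3 T.

B ≈ 40.2 G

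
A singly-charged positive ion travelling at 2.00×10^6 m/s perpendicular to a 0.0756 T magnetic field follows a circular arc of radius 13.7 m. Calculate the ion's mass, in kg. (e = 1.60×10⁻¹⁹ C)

qvB = mv²/r ⇒ m = qBr/v.
m = (1×1.60×10^-19)(0.0756)(13.7) / (2.00×10^6) = 8.29×10^-26 kg.

m ≈ 8.29×10^-26 kg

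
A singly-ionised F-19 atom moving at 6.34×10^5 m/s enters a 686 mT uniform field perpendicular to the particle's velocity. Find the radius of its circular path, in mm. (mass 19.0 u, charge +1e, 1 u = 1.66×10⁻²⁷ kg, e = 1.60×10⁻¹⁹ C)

r ≈ 182 mm

The magnetic force provides the centripetal force: qvB = mv²/r, so r = mv/(qB).
r = (3.15×10^-26 kg)(6.34×10^5 m/s) / [(1×1.60×10^-19 C)(0.686 T)] = 0.182 m.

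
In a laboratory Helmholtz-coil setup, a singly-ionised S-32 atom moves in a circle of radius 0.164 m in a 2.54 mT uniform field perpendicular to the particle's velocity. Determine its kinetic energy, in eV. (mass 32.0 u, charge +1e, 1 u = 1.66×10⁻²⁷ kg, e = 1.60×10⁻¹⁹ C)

v = qBr/m = (1×1.60×10^-19)(2.54×10^-3)(0.164) / (5.31×10^-26) = 1250 m/s.
K = ½mv² = 0.5·(5.31×10^-26)·(1250)² = 4.18×10^-20 J = 0.261 eV.

K ≈ 0.261 eV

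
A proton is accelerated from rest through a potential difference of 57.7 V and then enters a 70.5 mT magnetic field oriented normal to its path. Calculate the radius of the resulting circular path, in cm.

r ≈ 1.56 cm

The kinetic energy gained is K = qV = (1×1.60×10^-19)(57.7) = 9.23×10^-18 J.
v = √(2K/m) = 1.05×10^5 m/s.
r = mv/(qB) = (1.67×10^-27)(1.05×10^5) / [(1×1.60×10^-19)(0.0705)] = 0.0156 m.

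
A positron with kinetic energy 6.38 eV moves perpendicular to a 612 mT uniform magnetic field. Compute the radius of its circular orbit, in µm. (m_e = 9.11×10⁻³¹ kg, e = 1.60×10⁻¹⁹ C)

r ≈ 13.9 µm

Convert the energy: K = 6.38 eV = 1.02×10^-18 J.
v = √(2K/m) = √(2·1.02×10^-18/9.11×10^-31) = 1.50×10^6 m/s.
r = mv/(qB) = (9.11×10^-31)(1.50×10^6) / [(1×1.60×10^-19)(0.612)] = 1.39×10^-5 m.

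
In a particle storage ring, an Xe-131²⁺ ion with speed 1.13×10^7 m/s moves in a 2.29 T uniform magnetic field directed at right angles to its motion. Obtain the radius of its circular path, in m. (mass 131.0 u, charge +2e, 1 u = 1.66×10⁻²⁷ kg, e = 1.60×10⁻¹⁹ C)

The magnetic force provides the centripetal force: qvB = mv²/r, so r = mv/(qB).
r = (2.17×10^-25 kg)(1.13×10^7 m/s) / [(2×1.60×10^-19 C)(2.29 T)] = 3.35 m.

r ≈ 3.35 m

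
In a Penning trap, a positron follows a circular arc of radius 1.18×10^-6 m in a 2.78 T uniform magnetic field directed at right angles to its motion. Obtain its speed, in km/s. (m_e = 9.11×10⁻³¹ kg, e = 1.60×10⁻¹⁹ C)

From qvB = mv²/r, v = qBr/m.
v = (1×1.60×10^-19)(2.78)(1.18×10^-6) / (9.11×10^-31) = 5.76×10^5 m/s.

v ≈ 576 km/s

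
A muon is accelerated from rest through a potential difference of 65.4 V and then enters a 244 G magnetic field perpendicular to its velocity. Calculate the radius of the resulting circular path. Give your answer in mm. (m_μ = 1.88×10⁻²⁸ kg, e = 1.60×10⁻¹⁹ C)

The kinetic energy gained is K = qV = (1×1.60×10^-19)(65.4) = 1.05×10^-17 J.
v = √(2K/m) = 3.34×10^5 m/s.
r = mv/(qB) = (1.88×10^-28)(3.34×10^5) / [(1×1.60×10^-19)(0.0244)] = 0.0161 m.

r ≈ 16.1 mm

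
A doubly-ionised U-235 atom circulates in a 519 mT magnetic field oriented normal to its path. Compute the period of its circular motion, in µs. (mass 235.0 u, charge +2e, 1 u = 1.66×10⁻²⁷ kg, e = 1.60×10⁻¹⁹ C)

The cyclotron period is independent of speed: T = 2πm/(qB).
T = 2π(3.90×10^-25) / [(2×1.60×10^-19)(0.519)] = 1.48×10^-5 s.

T ≈ 14.8 µs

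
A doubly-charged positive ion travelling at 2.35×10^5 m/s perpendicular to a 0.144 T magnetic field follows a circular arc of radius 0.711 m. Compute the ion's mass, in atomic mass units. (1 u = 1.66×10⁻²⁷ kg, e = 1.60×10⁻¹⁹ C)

qvB = mv²/r ⇒ m = qBr/v.
m = (2×1.60×10^-19)(0.144)(0.711) / (2.35×10^5) = 1.39×10^-25 kg = 84.0 u.

m ≈ 84.0 u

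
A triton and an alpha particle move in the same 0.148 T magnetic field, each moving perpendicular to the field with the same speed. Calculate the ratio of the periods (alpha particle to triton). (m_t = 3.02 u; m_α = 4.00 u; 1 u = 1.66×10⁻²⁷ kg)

T = 2πm/(qB) is independent of speed, so T₂/T₁ = (m₂/q₂)/(m₁/q₁).
T_{alpha particle}/T_{triton} = (6.64×10^-27/2e) / (5.01×10^-27/1e) = 0.662.

ratio ≈ 0.662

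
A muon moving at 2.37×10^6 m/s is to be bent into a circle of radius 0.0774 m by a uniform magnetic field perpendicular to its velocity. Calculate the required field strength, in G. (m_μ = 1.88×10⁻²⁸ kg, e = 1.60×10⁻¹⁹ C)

B ≈ 360 G

qvB = mv²/r gives B = mv/(qr).
B = (1.88×10^-28)(2.37×10^6) / [(1×1.60×10^-19)(0.0774)] = 0.0360 T.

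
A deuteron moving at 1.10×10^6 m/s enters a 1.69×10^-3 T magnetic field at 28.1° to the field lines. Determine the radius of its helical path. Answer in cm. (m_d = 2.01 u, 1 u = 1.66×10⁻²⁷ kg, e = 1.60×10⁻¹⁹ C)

Only the perpendicular component v⊥ = v sin28.1° = 5.18×10^5 m/s is bent by the field.
r = m v⊥ /(qB) = (3.34×10^-27)(5.18×10^5) / [(1×1.60×10^-19)(1.69×10^-3)] = 6.39 m.

r ≈ 639 cm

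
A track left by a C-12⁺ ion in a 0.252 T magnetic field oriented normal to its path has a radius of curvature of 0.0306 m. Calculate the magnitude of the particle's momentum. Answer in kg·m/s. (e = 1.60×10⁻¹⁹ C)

p ≈ 1.23×10^-21 kg·m/s

Since qvB = mv²/r, the momentum p = mv = qBr.
p = (1×1.60×10^-19)(0.252)(0.0306) = 1.23×10^-21 kg·m/s.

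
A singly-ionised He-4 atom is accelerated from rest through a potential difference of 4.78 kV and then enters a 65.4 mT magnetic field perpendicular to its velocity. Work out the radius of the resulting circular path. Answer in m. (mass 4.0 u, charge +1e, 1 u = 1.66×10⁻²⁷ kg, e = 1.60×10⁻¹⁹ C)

r ≈ 0.305 m

The kinetic energy gained is K = qV = (1×1.60×10^-19)(4780) = 7.65×10^-16 J.
v = √(2K/m) = 4.80×10^5 m/s.
r = mv/(qB) = (6.64×10^-27)(4.80×10^5) / [(1×1.60×10^-19)(0.0654)] = 0.305 m.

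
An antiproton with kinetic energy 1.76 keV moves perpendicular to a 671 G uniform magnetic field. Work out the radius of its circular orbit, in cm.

r ≈ 9.03 cm

Convert the energy: K = 1.76 keV = 2.82×10^-16 J.
v = √(2K/m) = √(2·2.82×10^-16/1.67×10^-27) = 5.81×10^5 m/s.
r = mv/(qB) = (1.67×10^-27)(5.81×10^5) / [(1×1.60×10^-19)(0.0671)] = 0.0903 m.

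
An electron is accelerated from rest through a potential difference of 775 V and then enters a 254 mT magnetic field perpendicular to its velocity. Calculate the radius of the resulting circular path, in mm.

The kinetic energy gained is K = qV = (1×1.60×10^-19)(775) = 1.24×10^-16 J.
v = √(2K/m) = 1.65×10^7 m/s.
r = mv/(qB) = (9.11×10^-31)(1.65×10^7) / [(1×1.60×10^-19)(0.254)] = 3.70×10^-4 m.

r ≈ 0.370 mm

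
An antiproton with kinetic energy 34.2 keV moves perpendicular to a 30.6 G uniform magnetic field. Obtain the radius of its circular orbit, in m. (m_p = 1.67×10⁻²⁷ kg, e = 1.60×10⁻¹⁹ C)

Convert the energy: K = 34.2 keV = 5.47×10^-15 J.
v = √(2K/m) = √(2·5.47×10^-15/1.67×10^-27) = 2.56×10^6 m/s.
r = mv/(qB) = (1.67×10^-27)(2.56×10^6) / [(1×1.60×10^-19)(3.06×10^-3)] = 8.73 m.

r ≈ 8.73 m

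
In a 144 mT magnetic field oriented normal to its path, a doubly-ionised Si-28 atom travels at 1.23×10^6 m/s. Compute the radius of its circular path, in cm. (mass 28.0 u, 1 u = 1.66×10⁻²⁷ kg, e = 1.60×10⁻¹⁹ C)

r ≈ 124 cm

The magnetic force provides the centripetal force: qvB = mv²/r, so r = mv/(qB).
r = (4.65×10^-26 kg)(1.23×10^6 m/s) / [(2×1.60×10^-19 C)(0.144 T)] = 1.24 m.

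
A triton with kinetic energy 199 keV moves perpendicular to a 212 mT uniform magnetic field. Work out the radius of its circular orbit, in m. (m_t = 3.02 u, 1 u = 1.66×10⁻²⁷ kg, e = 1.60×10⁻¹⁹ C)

Convert the energy: K = 199 keV = 3.18×10^-14 J.
v = √(2K/m) = √(2·3.18×10^-14/5.01×10^-27) = 3.56×10^6 m/s.
r = mv/(qB) = (5.01×10^-27)(3.56×10^6) / [(1×1.60×10^-19)(0.212)] = 0.527 m.

r ≈ 0.527 m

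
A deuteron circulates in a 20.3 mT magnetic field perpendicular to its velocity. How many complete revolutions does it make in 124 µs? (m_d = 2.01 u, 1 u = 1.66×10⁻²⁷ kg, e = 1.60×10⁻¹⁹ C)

T = 2πm/(qB) = 2π(3.3366×10^-27) / [(1×1.60×10^-19)(0.0203)] = 6.4546×10^-6 s.
N = t/T = 1.24×10^-4 / 6.4546×10^-6 ≈ 19.21, so 19 complete revolutions.

N = 19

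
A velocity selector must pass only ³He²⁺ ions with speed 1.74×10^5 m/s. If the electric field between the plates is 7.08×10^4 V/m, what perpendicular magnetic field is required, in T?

qE = qvB ⇒ B = E/v = (7.08×10^4) / (1.74×10^5) = 0.407 T.

B ≈ 0.407 T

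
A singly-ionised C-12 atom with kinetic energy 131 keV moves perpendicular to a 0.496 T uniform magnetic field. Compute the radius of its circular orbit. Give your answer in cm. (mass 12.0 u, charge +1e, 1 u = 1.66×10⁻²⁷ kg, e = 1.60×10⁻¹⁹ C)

r ≈ 36.4 cm

Convert the energy: K = 131 keV = 2.10×10^-14 J.
v = √(2K/m) = √(2·2.10×10^-14/1.99×10^-26) = 1.45×10^6 m/s.
r = mv/(qB) = (1.99×10^-26)(1.45×10^6) / [(1×1.60×10^-19)(0.496)] = 0.364 m.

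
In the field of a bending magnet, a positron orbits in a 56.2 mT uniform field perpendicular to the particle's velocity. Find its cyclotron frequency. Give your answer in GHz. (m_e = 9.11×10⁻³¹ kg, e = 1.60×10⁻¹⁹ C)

f = qB/(2πm) = (1×1.60×10^-19)(0.0562) / [2π(9.11×10^-31)] = 1.57×10^9 Hz.

f ≈ 1.57 GHz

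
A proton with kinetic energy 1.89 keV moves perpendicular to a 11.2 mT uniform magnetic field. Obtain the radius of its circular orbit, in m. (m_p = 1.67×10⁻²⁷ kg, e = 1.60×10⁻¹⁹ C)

r ≈ 0.561 m

Convert the energy: K = 1.89 keV = 3.02×10^-16 J.
v = √(2K/m) = √(2·3.02×10^-16/1.67×10^-27) = 6.02×10^5 m/s.
r = mv/(qB) = (1.67×10^-27)(6.02×10^5) / [(1×1.60×10^-19)(0.0112)] = 0.561 m.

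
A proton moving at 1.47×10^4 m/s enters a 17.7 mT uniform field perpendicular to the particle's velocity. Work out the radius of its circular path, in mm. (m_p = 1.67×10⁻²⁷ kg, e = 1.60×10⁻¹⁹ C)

r ≈ 8.67 mm

The magnetic force provides the centripetal force: qvB = mv²/r, so r = mv/(qB).
r = (1.67×10^-27 kg)(1.47×10^4 m/s) / [(1×1.60×10^-19 C)(0.0177 T)] = 8.67×10^-3 m.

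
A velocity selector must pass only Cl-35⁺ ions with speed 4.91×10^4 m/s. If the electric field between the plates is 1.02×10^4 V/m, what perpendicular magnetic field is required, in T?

B ≈ 0.208 T

qE = qvB ⇒ B = E/v = (1.02×10^4) / (4.91×10^4) = 0.208 T.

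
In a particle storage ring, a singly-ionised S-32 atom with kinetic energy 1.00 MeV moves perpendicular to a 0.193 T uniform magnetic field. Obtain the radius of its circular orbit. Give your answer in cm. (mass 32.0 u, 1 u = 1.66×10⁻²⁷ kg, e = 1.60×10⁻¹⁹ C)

Convert the energy: K = 1.00 MeV = 1.60×10^-13 J.
v = √(2K/m) = √(2·1.60×10^-13/5.31×10^-26) = 2.45×10^6 m/s.
r = mv/(qB) = (5.31×10^-26)(2.45×10^6) / [(1×1.60×10^-19)(0.193)] = 4.22 m.

r ≈ 422 cm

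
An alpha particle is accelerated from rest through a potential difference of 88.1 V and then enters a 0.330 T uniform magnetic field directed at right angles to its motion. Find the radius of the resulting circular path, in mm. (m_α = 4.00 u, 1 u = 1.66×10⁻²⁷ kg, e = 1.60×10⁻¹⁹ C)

The kinetic energy gained is K = qV = (2×1.60×10^-19)(88.1) = 2.82×10^-17 J.
v = √(2K/m) = 9.21×10^4 m/s.
r = mv/(qB) = (6.64×10^-27)(9.21×10^4) / [(2×1.60×10^-19)(0.330)] = 5.79×10^-3 m.

r ≈ 5.79 mm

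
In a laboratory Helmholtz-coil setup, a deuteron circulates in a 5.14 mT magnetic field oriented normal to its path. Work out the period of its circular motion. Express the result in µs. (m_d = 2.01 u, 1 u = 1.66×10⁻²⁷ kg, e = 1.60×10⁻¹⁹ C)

The cyclotron period is independent of speed: T = 2πm/(qB).
T = 2π(3.34×10^-27) / [(1×1.60×10^-19)(5.14×10^-3)] = 2.55×10^-5 s.

T ≈ 25.5 µs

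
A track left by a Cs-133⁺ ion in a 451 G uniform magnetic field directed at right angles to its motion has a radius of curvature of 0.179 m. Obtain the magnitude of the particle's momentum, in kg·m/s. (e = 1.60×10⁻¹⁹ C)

p ≈ 1.29×10^-21 kg·m/s

Since qvB = mv²/r, the momentum p = mv = qBr.
p = (1×1.60×10^-19)(0.0451)(0.179) = 1.29×10^-21 kg·m/s.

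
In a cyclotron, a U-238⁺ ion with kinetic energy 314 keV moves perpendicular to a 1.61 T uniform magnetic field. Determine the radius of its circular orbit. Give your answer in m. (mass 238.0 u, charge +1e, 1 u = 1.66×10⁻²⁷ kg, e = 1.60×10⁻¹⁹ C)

r ≈ 0.773 m

Convert the energy: K = 314 keV = 5.02×10^-14 J.
v = √(2K/m) = √(2·5.02×10^-14/3.95×10^-25) = 5.04×10^5 m/s.
r = mv/(qB) = (3.95×10^-25)(5.04×10^5) / [(1×1.60×10^-19)(1.61)] = 0.773 m.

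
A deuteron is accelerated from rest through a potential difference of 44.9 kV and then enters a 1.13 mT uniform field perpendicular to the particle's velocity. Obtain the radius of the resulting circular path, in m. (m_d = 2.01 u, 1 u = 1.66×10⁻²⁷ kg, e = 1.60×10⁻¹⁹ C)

The kinetic energy gained is K = qV = (1×1.60×10^-19)(4.49×10^4) = 7.18×10^-15 J.
v = √(2K/m) = 2.08×10^6 m/s.
r = mv/(qB) = (3.34×10^-27)(2.08×10^6) / [(1×1.60×10^-19)(1.13×10^-3)] = 38.3 m.

r ≈ 38.3 m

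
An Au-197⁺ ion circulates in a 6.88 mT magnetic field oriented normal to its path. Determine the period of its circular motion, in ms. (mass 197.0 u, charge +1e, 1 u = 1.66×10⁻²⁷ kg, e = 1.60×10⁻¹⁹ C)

T ≈ 1.87 ms

The cyclotron period is independent of speed: T = 2πm/(qB).
T = 2π(3.27×10^-25) / [(1×1.60×10^-19)(6.88×10^-3)] = 1.87×10^-3 s.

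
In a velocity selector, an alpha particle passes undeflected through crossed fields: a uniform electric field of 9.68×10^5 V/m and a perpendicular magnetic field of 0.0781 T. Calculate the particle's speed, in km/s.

For zero net force, qE = qvB, so v = E/B.
v = (9.68×10^5) / (0.0781) = 1.24×10^7 m/s.

v ≈ 12400 km/s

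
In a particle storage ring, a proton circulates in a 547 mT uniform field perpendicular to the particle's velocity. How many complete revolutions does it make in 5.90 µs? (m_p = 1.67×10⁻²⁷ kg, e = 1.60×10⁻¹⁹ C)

N = 49

T = 2πm/(qB) = 2π(1.67×10^-27) / [(1×1.60×10^-19)(0.547)] = 1.1989×10^-7 s.
N = t/T = 5.90×10^-6 / 1.1989×10^-7 ≈ 49.21, so 49 complete revolutions.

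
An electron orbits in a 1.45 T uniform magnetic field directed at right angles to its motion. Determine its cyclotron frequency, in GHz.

f ≈ 40.5 GHz

f = qB/(2πm) = (1×1.60×10^-19)(1.45) / [2π(9.11×10^-31)] = 4.05×10^10 Hz.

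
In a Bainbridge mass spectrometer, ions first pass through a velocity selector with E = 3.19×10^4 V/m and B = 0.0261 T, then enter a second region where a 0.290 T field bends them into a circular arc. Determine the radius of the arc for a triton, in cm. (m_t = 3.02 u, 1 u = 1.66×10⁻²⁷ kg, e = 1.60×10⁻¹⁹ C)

r ≈ 13.2 cm

The selector passes v = E/B = 3.19×10^4/0.0261 = 1.22×10^6 m/s.
In the deflection region, r = mv/(qB₂) = (5.01×10^-27)(1.22×10^6) / [(1×1.60×10^-19)(0.290)] = 0.132 m.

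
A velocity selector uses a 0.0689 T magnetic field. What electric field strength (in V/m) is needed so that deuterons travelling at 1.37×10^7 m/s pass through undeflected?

E ≈ 9.44×10^5 V/m

qE = qvB ⇒ E = vB = (1.37×10^7)(0.0689) = 9.44×10^5 V/m.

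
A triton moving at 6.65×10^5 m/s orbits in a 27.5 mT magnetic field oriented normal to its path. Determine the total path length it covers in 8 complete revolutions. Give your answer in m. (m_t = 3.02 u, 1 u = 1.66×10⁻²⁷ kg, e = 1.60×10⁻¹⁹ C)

L ≈ 38.1 m

r = mv/(qB) = 0.758 m, so one revolution covers 2πr = 4.76 m.
In 8 revolutions: L = 8·2πr = 38.1 m.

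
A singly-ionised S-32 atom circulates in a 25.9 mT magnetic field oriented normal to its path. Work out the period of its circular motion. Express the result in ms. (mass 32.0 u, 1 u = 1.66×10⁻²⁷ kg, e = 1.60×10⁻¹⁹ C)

T ≈ 0.0805 ms

The cyclotron period is independent of speed: T = 2πm/(qB).
T = 2π(5.31×10^-26) / [(1×1.60×10^-19)(0.0259)] = 8.05×10^-5 s.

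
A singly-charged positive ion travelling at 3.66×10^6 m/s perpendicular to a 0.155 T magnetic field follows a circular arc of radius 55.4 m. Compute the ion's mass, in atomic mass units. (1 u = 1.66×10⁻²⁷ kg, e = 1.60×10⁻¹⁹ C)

m ≈ 226 u

qvB = mv²/r ⇒ m = qBr/v.
m = (1×1.60×10^-19)(0.155)(55.4) / (3.66×10^6) = 3.75×10^-25 kg = 226 u.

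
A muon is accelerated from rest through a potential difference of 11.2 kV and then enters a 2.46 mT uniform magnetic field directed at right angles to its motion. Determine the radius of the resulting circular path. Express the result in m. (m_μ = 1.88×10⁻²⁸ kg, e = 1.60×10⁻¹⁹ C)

The kinetic energy gained is K = qV = (1×1.60×10^-19)(1.12×10^4) = 1.79×10^-15 J.
v = √(2K/m) = 4.37×10^6 m/s.
r = mv/(qB) = (1.88×10^-28)(4.37×10^6) / [(1×1.60×10^-19)(2.46×10^-3)] = 2.09 m.

r ≈ 2.09 m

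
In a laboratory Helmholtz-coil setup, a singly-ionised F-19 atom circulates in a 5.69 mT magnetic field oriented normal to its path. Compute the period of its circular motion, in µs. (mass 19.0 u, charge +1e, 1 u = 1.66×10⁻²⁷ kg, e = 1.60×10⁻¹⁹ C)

The cyclotron period is independent of speed: T = 2πm/(qB).
T = 2π(3.15×10^-26) / [(1×1.60×10^-19)(5.69×10^-3)] = 2.18×10^-4 s.

T ≈ 218 µs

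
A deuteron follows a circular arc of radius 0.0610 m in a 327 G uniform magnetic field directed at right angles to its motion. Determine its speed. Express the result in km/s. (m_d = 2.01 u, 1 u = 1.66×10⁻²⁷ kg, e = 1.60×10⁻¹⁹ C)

v ≈ 95.7 km/s

From qvB = mv²/r, v = qBr/m.
v = (1×1.60×10^-19)(0.0327)(0.0610) / (3.34×10^-27) = 9.57×10^4 m/s.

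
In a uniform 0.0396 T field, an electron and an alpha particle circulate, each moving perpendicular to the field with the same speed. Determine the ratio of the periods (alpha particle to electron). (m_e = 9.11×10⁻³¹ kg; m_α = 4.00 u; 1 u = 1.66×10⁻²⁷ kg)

ratio ≈ 3640

T = 2πm/(qB) is independent of speed, so T₂/T₁ = (m₂/q₂)/(m₁/q₁).
T_{alpha particle}/T_{electron} = (6.64×10^-27/2e) / (9.11×10^-31/1e) = 3640.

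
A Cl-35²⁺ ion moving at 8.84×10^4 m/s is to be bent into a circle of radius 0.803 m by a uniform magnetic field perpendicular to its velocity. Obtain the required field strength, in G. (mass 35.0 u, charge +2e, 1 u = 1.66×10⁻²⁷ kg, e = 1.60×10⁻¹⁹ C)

qvB = mv²/r gives B = mv/(qr).
B = (5.81×10^-26)(8.84×10^4) / [(2×1.60×10^-19)(0.803)] = 0.0200 T.

B ≈ 200 G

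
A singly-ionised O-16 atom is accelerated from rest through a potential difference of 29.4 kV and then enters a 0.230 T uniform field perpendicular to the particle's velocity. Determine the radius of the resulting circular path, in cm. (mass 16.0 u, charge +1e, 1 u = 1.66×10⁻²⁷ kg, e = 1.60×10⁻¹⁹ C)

r ≈ 43.0 cm

The kinetic energy gained is K = qV = (1×1.60×10^-19)(2.94×10^4) = 4.70×10^-15 J.
v = √(2K/m) = 5.95×10^5 m/s.
r = mv/(qB) = (2.66×10^-26)(5.95×10^5) / [(1×1.60×10^-19)(0.230)] = 0.430 m.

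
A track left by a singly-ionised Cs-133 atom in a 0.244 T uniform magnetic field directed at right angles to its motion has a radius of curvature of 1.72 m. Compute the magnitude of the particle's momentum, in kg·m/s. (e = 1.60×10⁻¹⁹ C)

p ≈ 6.71×10^-20 kg·m/s

Since qvB = mv²/r, the momentum p = mv = qBr.
p = (1×1.60×10^-19)(0.244)(1.72) = 6.71×10^-20 kg·m/s.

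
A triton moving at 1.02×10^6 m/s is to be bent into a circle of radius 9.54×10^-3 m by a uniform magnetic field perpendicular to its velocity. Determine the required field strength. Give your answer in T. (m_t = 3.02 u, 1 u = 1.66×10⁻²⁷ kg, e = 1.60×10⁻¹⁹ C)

qvB = mv²/r gives B = mv/(qr).
B = (5.01×10^-27)(1.02×10^6) / [(1×1.60×10^-19)(9.54×10^-3)] = 3.35 T.

B ≈ 3.35 T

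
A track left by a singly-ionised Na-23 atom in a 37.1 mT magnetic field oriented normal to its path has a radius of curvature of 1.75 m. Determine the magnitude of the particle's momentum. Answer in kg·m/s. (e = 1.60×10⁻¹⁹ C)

p ≈ 1.04×10^-20 kg·m/s

Since qvB = mv²/r, the momentum p = mv = qBr.
p = (1×1.60×10^-19)(0.0371)(1.75) = 1.04×10^-20 kg·m/s.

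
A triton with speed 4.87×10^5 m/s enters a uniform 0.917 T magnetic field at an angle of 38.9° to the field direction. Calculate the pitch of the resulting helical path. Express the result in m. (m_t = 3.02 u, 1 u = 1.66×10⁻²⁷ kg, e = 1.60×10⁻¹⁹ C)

The velocity component along B is v∥ = v cos38.9° = 3.79×10^5 m/s.
The cyclotron period T = 2πm/(qB) = 2.15×10^-7 s is set by m, q, B alone.
Pitch = v∥·T = (3.79×10^5)(2.15×10^-7) = 0.0814 m.

pitch ≈ 0.0814 m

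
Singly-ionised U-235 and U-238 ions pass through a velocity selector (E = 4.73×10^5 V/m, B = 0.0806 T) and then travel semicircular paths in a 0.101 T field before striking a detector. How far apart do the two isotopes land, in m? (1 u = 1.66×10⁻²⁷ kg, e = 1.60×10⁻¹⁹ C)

Both emerge at v = E/B₁ = 5.87×10^6 m/s.
r = mv/(qB₂), so r₁ = 141.66 m and r₂ = 143.47 m, giving Δr = 1.81 m.
After a semicircle each ion lands a diameter 2r from the entry slit, so the separation is 2Δr = 3.62 m.

Δd ≈ 3.62 m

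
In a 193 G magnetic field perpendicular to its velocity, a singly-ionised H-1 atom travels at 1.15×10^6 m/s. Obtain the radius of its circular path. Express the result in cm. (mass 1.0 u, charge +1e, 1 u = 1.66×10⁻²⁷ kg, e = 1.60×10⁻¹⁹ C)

The magnetic force provides the centripetal force: qvB = mv²/r, so r = mv/(qB).
r = (1.66×10^-27 kg)(1.15×10^6 m/s) / [(1×1.60×10^-19 C)(0.0193 T)] = 0.618 m.

r ≈ 61.8 cm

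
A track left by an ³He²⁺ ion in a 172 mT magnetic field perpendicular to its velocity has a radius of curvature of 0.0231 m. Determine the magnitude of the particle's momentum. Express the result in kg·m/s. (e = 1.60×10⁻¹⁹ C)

p ≈ 1.27×10^-21 kg·m/s

Since qvB = mv²/r, the momentum p = mv = qBr.
p = (2×1.60×10^-19)(0.172)(0.0231) = 1.27×10^-21 kg·m/s.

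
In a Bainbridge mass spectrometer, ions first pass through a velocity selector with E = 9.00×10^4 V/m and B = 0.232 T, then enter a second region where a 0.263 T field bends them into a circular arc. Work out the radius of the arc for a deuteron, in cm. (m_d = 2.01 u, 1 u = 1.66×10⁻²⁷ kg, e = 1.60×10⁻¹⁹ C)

r ≈ 3.08 cm

The selector passes v = E/B = 9.00×10^4/0.232 = 3.88×10^5 m/s.
In the deflection region, r = mv/(qB₂) = (3.34×10^-27)(3.88×10^5) / [(1×1.60×10^-19)(0.263)] = 0.0308 m.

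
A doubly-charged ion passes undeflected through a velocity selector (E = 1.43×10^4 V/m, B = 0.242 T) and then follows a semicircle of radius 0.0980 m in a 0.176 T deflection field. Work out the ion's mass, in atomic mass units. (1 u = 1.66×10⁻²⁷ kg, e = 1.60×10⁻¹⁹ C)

v = E/B₁ = 5.91×10^4 m/s.
From r = mv/(qB₂), m = qB₂r/v = (2×1.60×10^-19)(0.176)(0.0980) / (5.91×10^4) = 9.34×10^-26 kg.
In atomic mass units: m = 9.34×10^-26 / 1.66×10^-27 = 56.3 u.

m ≈ 56.3 u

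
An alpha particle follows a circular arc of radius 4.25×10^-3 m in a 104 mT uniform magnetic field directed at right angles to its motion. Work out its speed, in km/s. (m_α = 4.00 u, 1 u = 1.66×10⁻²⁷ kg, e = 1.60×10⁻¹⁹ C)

From qvB = mv²/r, v = qBr/m.
v = (2×1.60×10^-19)(0.104)(4.25×10^-3) / (6.64×10^-27) = 2.13×10^4 m/s.

v ≈ 21.3 km/s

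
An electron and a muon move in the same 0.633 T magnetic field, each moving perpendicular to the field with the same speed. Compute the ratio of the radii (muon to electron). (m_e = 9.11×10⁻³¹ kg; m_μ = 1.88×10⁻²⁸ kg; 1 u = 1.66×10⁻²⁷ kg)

ratio ≈ 206

r = mv/(qB) ⇒ at equal v, r ∝ m/q.
r_{muon}/r_{electron} = 206.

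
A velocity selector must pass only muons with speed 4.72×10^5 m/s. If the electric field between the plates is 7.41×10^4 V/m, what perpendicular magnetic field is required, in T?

B ≈ 0.157 T

qE = qvB ⇒ B = E/v = (7.41×10^4) / (4.72×10^5) = 0.157 T.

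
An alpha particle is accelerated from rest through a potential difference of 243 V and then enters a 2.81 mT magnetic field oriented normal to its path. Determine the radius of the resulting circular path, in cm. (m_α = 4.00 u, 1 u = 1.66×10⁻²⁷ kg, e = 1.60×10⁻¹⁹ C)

The kinetic energy gained is K = qV = (2×1.60×10^-19)(243) = 7.78×10^-17 J.
v = √(2K/m) = 1.53×10^5 m/s.
r = mv/(qB) = (6.64×10^-27)(1.53×10^5) / [(2×1.60×10^-19)(2.81×10^-3)] = 1.13 m.

r ≈ 113 cm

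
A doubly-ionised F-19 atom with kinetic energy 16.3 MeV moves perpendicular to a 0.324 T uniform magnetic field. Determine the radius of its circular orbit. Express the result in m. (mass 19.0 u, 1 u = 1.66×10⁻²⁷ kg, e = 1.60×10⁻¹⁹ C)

Convert the energy: K = 16.3 MeV = 2.61×10^-12 J.
v = √(2K/m) = √(2·2.61×10^-12/3.15×10^-26) = 1.29×10^7 m/s.
r = mv/(qB) = (3.15×10^-26)(1.29×10^7) / [(2×1.60×10^-19)(0.324)] = 3.91 m.

r ≈ 3.91 m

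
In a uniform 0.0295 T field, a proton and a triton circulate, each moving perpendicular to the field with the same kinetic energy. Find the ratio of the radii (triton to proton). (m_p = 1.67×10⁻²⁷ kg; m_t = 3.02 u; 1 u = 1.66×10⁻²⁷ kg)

r = √(2mK)/(qB) ⇒ at equal K, r ∝ √m/q.
r_{triton}/r_{proton} = 1.73.

ratio ≈ 1.73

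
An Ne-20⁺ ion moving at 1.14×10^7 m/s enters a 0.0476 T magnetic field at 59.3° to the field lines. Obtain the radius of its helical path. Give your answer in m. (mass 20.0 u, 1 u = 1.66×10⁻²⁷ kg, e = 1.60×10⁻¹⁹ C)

r ≈ 42.7 m

Only the perpendicular component v⊥ = v sin59.3° = 9.80×10^6 m/s is bent by the field.
r = m v⊥ /(qB) = (3.32×10^-26)(9.80×10^6) / [(1×1.60×10^-19)(0.0476)] = 42.7 m.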